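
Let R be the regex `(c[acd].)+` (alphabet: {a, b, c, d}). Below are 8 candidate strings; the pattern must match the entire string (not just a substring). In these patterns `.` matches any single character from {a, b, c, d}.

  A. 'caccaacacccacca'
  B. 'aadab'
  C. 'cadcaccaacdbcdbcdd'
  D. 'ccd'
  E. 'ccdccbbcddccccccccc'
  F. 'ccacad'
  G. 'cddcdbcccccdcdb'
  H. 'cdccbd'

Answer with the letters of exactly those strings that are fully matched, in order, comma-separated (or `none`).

A → match
B → no match — must start with 'c'
C → match
D → match
E → no match
F → match
G → match
H → no match

A, C, D, F, G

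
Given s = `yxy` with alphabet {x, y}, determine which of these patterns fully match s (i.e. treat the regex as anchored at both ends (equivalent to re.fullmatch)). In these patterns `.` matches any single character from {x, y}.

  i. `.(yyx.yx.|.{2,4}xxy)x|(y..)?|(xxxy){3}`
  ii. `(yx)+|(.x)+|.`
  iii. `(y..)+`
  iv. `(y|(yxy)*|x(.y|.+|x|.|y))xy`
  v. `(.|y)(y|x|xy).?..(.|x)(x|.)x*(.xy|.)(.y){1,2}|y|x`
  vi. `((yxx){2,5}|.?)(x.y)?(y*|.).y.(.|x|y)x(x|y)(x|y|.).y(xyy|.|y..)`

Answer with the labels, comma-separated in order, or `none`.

i → match
ii → no match
iii → match
iv → match
v → no match
vi → no match

i, iii, iv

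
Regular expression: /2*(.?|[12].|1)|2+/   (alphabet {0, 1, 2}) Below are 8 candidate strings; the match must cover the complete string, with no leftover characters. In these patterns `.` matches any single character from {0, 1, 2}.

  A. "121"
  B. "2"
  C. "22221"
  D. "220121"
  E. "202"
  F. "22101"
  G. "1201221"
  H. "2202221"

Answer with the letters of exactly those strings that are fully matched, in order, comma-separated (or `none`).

B, C

A → no match
B → match
C → match
D → no match
E → no match
F → no match
G → no match
H → no match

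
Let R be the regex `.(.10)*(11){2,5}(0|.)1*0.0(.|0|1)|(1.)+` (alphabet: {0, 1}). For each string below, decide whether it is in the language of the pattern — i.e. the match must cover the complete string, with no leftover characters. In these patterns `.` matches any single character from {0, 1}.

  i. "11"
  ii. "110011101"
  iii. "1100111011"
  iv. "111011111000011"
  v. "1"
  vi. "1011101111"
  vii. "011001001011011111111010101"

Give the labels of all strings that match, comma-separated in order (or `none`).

i → match
ii → no match
iii → no match
iv → no match
v → no match
vi → match
vii → match

i, vi, vii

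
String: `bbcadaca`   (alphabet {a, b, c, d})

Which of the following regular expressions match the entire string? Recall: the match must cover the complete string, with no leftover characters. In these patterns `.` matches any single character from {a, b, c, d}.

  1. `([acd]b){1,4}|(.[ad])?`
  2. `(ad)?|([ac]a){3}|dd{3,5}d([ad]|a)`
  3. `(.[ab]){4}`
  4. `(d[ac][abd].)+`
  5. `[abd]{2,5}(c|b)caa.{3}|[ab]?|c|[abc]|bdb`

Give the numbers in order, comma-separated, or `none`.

1 → no match
2 → no match
3 → match
4 → no match — must start with `d`
5 → no match

3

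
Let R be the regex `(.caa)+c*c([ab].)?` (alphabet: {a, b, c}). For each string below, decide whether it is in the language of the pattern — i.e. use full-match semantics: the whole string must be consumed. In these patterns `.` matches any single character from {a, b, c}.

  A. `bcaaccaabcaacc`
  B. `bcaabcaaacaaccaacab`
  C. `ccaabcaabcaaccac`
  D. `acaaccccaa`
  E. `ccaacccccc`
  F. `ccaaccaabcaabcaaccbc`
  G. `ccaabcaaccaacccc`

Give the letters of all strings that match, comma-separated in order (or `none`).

A, B, C, D, E, F, G

A → match
B → match
C → match
D → match
E → match
F → match
G → match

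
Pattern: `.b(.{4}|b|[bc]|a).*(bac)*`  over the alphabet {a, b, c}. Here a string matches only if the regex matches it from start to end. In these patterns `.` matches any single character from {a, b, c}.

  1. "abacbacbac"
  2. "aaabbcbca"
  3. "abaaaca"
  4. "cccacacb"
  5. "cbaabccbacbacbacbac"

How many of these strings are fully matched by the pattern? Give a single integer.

3

1 → match
2 → no match
3 → match
4 → no match
5 → match
Total matched: 3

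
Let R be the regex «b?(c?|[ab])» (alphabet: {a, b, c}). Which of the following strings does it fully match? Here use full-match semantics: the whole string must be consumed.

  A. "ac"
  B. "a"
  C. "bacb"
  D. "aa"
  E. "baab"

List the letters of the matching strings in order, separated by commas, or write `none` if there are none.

B

A → no match
B → match
C → no match
D → no match
E → no match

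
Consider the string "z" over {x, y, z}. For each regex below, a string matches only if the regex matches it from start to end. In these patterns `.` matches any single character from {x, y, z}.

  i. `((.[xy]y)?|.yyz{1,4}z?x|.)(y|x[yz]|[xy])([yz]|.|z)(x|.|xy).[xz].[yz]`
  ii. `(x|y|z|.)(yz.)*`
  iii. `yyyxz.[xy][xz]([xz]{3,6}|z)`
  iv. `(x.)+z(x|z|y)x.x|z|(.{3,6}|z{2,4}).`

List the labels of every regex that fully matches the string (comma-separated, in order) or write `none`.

ii, iv

i → no match
ii → match
iii → no match — must start with "yyyxz"
iv → match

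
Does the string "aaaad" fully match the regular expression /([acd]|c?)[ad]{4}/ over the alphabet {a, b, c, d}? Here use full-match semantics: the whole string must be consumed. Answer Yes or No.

Yes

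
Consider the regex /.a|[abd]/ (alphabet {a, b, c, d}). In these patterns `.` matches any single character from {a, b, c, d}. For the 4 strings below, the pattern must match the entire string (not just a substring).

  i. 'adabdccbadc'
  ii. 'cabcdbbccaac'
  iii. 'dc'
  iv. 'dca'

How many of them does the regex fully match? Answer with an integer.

i → no match
ii → no match
iii → no match
iv → no match
Total matched: 0

0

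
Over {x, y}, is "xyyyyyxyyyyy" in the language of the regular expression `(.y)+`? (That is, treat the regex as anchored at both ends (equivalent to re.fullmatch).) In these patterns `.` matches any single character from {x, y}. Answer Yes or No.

Yes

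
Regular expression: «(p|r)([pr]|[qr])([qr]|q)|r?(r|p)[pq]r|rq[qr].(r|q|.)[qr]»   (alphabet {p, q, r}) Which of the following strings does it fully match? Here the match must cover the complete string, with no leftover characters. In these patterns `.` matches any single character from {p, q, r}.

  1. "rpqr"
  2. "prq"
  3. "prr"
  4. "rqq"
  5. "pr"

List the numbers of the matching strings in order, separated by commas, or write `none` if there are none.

1, 2, 3, 4

1 → match
2 → match
3 → match
4 → match
5 → no match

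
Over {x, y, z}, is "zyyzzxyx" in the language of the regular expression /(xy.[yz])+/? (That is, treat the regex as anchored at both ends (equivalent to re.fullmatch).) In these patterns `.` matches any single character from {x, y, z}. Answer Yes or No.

Every match must start with "xy", but "zyyzzxyx" does not.

No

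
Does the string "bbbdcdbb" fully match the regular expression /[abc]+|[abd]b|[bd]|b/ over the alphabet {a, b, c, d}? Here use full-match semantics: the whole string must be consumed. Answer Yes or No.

No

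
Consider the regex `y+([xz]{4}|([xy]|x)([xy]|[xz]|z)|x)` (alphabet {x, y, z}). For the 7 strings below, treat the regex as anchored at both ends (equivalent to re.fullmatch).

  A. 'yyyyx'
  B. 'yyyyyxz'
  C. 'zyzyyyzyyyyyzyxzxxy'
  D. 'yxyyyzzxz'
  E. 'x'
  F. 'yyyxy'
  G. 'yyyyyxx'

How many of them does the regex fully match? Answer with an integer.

A → match
B → match
C → no match — must start with 'y'
D → no match
E → no match — must start with 'y'
F → match
G → match
Total matched: 4

4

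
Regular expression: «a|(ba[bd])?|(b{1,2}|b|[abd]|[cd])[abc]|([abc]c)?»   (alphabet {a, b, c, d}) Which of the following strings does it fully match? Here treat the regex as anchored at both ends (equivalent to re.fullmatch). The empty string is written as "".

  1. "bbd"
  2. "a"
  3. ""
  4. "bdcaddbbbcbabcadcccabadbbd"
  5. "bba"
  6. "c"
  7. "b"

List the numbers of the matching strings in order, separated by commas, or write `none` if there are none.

1 → no match
2 → match
3 → match
4 → no match
5 → match
6 → no match
7 → no match

2, 3, 5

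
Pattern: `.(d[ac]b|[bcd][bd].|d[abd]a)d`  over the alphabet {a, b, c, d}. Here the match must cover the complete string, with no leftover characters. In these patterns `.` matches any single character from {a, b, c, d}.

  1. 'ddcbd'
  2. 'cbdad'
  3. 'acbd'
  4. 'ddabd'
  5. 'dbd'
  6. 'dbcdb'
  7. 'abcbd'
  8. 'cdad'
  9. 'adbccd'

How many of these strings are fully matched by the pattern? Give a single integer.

3

1 → match
2 → match
3 → no match
4 → match
5 → no match
6 → no match — must end with 'd'
7 → no match
8 → no match
9 → no match
Total matched: 3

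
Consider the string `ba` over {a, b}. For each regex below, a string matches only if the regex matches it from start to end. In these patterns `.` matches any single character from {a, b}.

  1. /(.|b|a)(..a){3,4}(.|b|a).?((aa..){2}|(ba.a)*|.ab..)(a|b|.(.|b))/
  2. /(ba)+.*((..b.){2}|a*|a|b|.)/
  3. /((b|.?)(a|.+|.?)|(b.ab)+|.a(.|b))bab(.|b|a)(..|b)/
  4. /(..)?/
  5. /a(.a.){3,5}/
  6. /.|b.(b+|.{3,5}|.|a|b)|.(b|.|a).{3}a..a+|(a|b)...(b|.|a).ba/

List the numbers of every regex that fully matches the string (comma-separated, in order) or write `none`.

1 → no match
2 → match
3 → no match
4 → match
5 → no match — must start with `a`
6 → no match

2, 4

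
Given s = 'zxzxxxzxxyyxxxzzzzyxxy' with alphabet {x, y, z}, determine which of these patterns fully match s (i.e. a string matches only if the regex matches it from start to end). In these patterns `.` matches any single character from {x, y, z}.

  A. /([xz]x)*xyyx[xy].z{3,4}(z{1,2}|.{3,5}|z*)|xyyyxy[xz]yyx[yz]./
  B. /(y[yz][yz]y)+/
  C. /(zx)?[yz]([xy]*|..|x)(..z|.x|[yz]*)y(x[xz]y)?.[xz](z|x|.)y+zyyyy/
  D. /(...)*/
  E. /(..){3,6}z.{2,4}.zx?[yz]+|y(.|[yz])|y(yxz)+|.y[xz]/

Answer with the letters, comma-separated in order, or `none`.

A

A → match
B → no match — must start with 'y'
C → no match — must end with 'yzyyyy'
D → no match
E → no match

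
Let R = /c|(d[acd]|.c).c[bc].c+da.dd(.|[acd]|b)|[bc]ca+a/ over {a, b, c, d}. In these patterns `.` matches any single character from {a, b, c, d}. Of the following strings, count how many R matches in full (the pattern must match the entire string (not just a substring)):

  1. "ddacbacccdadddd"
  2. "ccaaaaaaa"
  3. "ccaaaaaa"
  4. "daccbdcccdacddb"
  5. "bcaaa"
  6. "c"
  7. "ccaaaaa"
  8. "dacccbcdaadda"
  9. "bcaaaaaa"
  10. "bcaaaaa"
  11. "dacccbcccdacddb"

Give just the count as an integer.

1 → match
2 → match
3 → match
4 → match
5 → match
6 → match
7 → match
8 → match
9 → match
10 → match
11 → match
Total matched: 11

11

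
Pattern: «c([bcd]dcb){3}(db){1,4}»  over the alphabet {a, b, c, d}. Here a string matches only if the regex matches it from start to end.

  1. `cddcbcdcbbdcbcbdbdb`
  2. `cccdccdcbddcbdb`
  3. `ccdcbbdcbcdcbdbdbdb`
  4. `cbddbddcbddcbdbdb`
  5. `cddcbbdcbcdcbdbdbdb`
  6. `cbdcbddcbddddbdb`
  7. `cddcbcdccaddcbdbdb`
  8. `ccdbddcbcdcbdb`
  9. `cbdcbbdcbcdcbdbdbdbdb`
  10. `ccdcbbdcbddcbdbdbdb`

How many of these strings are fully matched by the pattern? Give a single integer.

4

1 → no match
2 → no match
3 → match
4 → no match
5 → match
6 → no match
7 → no match
8 → no match
9 → match
10 → match
Total matched: 4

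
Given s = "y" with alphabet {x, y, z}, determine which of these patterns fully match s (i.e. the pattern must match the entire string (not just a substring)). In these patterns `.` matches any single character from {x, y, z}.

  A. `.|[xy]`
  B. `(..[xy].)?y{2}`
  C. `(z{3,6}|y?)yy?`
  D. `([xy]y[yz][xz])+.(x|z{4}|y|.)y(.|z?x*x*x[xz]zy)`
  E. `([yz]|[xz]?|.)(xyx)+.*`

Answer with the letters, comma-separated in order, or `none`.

A, C

A → match
B → no match
C → match
D → no match
E → no match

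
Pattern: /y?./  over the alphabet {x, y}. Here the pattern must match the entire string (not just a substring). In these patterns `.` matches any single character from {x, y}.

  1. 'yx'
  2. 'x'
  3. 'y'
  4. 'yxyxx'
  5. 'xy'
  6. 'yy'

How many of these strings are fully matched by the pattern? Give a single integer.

4

1. 'yx' → match
2. 'x' → match
3. 'y' → match
4. 'yxyxx' → no match
5. 'xy' → no match
6. 'yy' → match
Total matched: 4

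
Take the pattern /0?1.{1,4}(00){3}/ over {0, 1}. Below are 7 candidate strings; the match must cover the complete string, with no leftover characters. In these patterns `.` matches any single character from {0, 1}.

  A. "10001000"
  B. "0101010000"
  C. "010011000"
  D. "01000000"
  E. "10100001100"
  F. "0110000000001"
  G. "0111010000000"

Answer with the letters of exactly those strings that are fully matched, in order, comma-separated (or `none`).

none

A → no match
B → no match
C → no match
D → no match
E → no match
F → no match — must end with "00"
G → no match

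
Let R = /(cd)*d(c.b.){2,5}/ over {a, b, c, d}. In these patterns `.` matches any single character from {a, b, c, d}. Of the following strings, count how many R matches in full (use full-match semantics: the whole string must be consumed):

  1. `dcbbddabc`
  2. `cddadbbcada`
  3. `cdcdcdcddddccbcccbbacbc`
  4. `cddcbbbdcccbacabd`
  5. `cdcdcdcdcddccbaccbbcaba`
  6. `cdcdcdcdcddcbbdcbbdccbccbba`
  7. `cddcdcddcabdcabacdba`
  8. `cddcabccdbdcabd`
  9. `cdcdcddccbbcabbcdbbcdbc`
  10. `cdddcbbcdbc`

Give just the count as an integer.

4

1 → no match
2 → no match
3 → no match
4 → no match
5 → match
6 → match
7 → no match
8 → match
9 → match
10 → no match
Total matched: 4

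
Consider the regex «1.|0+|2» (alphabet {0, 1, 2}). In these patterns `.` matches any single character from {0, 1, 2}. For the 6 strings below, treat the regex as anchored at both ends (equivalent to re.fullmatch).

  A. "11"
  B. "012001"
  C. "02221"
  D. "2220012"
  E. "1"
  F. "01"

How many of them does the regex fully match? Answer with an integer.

1

A → match
B → no match
C → no match
D → no match
E → no match
F → no match
Total matched: 1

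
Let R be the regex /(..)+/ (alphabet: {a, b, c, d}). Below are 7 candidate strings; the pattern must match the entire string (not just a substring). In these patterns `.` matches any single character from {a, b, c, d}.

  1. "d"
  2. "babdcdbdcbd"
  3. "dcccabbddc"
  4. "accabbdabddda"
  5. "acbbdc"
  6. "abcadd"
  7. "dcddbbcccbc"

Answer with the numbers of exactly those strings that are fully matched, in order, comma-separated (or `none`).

3, 5, 6

1 → no match
2 → no match
3 → match
4 → no match
5 → match
6 → match
7 → no match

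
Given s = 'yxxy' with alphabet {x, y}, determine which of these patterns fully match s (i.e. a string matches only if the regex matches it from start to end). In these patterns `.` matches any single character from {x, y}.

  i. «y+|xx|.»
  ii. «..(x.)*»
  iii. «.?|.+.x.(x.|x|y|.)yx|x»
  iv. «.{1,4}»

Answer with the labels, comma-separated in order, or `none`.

i → no match
ii → match
iii → no match
iv → match

ii, iv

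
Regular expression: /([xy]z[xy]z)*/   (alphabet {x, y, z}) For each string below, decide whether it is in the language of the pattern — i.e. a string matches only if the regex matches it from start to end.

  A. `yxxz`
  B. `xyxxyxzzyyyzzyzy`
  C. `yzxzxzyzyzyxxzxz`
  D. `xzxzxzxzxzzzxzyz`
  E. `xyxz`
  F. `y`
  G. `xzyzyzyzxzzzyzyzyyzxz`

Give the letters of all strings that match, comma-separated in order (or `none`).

none

A → no match
B → no match
C → no match
D → no match
E → no match
F → no match
G → no match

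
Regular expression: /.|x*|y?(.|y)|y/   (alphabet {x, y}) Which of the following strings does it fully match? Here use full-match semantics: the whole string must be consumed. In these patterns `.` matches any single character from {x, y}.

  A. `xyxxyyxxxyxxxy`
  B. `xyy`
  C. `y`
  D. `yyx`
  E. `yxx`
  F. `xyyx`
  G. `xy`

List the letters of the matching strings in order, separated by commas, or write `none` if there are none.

C

A → no match
B → no match
C → match
D → no match
E → no match
F → no match
G → no match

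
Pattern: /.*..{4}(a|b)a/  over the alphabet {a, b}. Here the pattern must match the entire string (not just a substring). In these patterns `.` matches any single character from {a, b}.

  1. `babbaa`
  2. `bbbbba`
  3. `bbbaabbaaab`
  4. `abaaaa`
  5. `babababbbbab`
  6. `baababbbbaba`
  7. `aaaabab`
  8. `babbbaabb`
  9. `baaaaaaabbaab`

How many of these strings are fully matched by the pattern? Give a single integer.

1. `babbaa` → no match
2. `bbbbba` → no match
3. `bbbaabbaaab` → no match — must end with `a`
4. `abaaaa` → no match
5. `babababbbbab` → no match — must end with `a`
6. `baababbbbaba` → match
7. `aaaabab` → no match — must end with `a`
8. `babbbaabb` → no match — must end with `a`
9 → no match — must end with `a`
Total matched: 1

1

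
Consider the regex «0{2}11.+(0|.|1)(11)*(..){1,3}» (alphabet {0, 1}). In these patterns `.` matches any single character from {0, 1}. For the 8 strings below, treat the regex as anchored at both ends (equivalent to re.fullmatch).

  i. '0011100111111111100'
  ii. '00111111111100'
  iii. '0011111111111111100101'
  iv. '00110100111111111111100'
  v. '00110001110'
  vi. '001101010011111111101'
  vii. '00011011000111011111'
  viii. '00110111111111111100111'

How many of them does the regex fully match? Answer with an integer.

7

i → match
ii → match
iii → match
iv → match
v. '00110001110' → match
vi → match
vii → no match
viii → match
Total matched: 7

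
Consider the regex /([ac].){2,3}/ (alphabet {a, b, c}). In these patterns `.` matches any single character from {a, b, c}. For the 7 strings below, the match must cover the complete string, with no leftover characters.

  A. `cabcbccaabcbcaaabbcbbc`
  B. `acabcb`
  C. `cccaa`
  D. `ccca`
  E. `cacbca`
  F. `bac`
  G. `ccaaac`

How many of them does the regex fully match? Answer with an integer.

A → no match
B. `acabcb` → match
C. `cccaa` → no match
D. `ccca` → match
E. `cacbca` → match
F. `bac` → no match
G. `ccaaac` → match
Total matched: 4

4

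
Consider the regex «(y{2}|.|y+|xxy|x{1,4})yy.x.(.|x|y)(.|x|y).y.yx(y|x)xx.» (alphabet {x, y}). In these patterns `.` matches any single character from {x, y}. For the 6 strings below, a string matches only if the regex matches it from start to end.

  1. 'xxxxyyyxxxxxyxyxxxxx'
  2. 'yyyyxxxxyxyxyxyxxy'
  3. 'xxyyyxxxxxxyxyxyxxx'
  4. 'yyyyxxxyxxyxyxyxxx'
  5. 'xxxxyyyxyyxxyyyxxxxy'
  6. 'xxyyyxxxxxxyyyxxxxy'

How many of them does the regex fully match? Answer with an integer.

6

1 → match
2 → match
3 → match
4 → match
5 → match
6 → match
Total matched: 6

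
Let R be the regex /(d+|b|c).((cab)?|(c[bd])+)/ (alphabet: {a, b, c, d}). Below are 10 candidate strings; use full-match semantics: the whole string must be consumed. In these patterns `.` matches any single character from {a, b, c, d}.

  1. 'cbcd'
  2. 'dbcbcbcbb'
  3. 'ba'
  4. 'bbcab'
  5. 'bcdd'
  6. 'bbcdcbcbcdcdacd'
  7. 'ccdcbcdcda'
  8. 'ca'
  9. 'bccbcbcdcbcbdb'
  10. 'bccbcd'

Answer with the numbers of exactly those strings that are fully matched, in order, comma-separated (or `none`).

1, 3, 4, 8, 10

1 → match
2 → no match
3 → match
4 → match
5 → no match
6 → no match
7 → no match
8 → match
9 → no match
10 → match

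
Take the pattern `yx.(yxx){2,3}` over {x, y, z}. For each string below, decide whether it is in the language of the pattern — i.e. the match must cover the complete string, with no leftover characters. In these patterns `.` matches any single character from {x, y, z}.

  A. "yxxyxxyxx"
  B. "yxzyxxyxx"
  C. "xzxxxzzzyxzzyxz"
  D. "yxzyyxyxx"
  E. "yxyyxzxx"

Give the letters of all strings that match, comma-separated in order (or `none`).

A → match
B → match
C → no match — must start with "yx"
D → no match
E → no match — must end with "yxx"

A, B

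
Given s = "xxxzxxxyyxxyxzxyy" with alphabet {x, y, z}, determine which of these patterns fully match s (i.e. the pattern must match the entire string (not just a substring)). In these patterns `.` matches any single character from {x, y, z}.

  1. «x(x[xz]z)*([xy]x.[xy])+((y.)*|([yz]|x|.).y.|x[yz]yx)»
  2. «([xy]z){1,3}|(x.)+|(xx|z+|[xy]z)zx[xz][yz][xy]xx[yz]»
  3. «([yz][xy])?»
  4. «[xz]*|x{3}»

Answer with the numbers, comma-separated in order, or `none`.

1

1 → match
2 → no match
3 → no match
4 → no match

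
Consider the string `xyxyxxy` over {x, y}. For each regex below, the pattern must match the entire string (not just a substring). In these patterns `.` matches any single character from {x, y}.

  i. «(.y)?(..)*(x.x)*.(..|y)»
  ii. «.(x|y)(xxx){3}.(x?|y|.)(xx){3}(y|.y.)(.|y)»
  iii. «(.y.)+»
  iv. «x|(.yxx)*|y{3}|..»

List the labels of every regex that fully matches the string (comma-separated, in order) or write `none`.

i

i → match
ii → no match
iii → no match
iv → no match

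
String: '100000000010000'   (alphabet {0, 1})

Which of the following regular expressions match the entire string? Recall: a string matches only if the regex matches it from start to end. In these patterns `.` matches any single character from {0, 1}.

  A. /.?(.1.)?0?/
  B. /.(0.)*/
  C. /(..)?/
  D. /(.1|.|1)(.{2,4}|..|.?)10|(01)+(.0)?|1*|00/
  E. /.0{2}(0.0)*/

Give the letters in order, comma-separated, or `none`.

B, E

A → no match
B → match
C → no match
D → no match
E → match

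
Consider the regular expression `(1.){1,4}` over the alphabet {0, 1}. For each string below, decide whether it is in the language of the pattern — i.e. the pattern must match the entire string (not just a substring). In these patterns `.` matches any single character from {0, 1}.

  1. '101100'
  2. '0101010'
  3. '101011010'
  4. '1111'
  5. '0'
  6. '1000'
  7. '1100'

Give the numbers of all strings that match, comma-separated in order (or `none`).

1 → no match
2 → no match — must start with '1'
3 → no match
4 → match
5 → no match — must start with '1'
6 → no match
7 → no match

4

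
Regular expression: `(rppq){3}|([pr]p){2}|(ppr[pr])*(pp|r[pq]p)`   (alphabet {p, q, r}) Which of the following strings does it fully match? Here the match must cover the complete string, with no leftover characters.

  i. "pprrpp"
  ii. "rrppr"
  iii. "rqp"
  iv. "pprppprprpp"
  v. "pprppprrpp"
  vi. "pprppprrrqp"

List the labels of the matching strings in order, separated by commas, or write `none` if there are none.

i, iii, iv, v, vi

i → match
ii → no match
iii → match
iv → match
v → match
vi → match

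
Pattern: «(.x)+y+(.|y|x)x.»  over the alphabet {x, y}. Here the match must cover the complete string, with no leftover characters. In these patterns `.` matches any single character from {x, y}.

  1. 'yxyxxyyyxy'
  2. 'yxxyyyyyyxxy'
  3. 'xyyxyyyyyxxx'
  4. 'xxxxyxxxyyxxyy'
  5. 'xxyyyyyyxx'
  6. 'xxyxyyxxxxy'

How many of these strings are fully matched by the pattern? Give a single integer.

1. 'yxyxxyyyxy' → no match
2. 'yxxyyyyyyxxy' → no match
3. 'xyyxyyyyyxxx' → no match
4 → no match
5. 'xxyyyyyyxx' → match
6. 'xxyxyyxxxxy' → no match
Total matched: 1

1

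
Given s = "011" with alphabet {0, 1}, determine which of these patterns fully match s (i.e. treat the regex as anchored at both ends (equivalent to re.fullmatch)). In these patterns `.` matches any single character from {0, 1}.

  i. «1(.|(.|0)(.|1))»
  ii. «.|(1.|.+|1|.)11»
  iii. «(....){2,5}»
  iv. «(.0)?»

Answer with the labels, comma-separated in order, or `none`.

i → no match — must start with "1"
ii → match
iii → no match
iv → no match

ii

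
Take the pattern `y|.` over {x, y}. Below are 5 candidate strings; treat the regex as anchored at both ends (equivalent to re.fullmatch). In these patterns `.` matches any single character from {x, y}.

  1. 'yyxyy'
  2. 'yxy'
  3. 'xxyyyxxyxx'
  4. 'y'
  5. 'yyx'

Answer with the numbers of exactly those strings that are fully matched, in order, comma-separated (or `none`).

1 → no match
2 → no match
3 → no match
4 → match
5 → no match

4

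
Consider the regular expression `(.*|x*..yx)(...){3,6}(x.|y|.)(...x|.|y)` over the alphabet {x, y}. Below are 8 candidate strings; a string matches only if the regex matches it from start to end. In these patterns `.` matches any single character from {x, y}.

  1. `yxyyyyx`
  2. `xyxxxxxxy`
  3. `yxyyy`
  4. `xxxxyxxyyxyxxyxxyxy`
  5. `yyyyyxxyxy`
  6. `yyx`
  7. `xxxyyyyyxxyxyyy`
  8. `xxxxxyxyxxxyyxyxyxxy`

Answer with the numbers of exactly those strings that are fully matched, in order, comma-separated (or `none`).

1 → no match
2 → no match
3 → no match
4 → match
5 → no match
6 → no match
7 → match
8 → match

4, 7, 8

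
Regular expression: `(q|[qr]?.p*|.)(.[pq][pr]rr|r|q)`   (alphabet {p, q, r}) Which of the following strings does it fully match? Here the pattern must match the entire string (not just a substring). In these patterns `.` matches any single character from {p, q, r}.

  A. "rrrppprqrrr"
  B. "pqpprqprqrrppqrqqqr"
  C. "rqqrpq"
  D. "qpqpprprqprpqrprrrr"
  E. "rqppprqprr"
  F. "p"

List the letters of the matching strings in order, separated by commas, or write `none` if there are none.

E

A → no match
B → no match
C → no match
D → no match
E → match
F → no match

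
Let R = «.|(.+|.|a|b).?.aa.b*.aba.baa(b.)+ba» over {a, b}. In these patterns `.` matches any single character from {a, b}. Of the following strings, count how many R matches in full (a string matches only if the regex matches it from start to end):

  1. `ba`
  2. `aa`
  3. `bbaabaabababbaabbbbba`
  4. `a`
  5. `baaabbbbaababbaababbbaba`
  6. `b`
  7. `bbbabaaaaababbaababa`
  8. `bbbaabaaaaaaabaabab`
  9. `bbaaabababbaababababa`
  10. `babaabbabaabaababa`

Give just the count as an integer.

6

1 → no match
2 → no match
3 → no match
4 → match
5 → match
6 → match
7 → match
8 → no match
9 → match
10 → match
Total matched: 6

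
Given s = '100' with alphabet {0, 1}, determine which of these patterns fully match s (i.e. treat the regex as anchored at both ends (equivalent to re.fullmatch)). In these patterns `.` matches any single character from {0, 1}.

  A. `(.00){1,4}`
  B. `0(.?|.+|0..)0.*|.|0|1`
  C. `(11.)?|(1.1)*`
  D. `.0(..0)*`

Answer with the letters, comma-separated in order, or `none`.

A

A → match
B → no match
C → no match
D → no match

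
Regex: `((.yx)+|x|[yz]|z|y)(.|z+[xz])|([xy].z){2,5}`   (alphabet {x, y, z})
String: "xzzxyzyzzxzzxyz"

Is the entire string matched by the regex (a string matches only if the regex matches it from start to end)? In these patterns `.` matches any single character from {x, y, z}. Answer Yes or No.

Yes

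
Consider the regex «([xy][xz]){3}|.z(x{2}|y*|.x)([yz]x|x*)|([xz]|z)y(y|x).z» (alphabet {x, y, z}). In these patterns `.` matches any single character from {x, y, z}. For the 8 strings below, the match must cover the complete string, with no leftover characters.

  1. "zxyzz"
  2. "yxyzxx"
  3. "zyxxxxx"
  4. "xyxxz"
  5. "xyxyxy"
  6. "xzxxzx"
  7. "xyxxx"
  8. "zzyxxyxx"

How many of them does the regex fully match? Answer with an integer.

3

1 → no match
2 → match
3 → no match
4 → match
5 → no match
6 → match
7 → no match
8 → no match
Total matched: 3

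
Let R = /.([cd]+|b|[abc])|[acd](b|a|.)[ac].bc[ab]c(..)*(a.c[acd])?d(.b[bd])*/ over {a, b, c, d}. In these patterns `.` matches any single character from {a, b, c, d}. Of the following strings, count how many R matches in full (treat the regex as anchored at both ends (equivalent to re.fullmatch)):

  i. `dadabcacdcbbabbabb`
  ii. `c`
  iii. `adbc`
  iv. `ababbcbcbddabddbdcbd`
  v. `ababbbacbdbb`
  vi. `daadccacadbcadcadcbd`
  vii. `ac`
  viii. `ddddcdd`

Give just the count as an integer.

i → no match
ii → no match
iii → no match
iv → match
v → no match
vi → no match
vii → match
viii → match
Total matched: 3

3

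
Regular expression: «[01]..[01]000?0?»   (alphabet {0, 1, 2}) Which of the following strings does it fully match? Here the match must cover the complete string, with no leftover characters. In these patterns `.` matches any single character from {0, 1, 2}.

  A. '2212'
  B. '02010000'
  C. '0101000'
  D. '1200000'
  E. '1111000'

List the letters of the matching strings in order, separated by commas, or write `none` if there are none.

A → no match
B → match
C → match
D → match
E → match

B, C, D, E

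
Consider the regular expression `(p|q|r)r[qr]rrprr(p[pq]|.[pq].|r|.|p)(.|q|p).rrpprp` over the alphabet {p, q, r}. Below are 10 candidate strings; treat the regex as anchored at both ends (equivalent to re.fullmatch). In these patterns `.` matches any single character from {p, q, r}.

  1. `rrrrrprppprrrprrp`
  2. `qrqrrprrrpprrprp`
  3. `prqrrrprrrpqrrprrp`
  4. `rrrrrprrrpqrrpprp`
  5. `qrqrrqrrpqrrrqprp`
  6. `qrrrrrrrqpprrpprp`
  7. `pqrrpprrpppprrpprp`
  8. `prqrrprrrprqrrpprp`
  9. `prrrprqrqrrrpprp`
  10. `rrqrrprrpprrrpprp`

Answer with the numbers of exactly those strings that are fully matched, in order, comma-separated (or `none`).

1 → no match — must end with `rrpprp`
2 → no match — must end with `rrpprp`
3 → no match — must end with `rrpprp`
4 → match
5 → no match — must end with `rrpprp`
6 → no match
7 → no match
8 → no match
9 → no match
10 → match

4, 10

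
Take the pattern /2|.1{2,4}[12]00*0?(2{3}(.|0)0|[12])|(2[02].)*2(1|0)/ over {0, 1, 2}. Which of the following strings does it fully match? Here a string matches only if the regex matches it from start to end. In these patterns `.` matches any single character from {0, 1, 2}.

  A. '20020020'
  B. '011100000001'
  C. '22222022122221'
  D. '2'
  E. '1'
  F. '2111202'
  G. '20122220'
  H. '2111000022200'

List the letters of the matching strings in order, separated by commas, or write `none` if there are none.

A → match
B → match
C → match
D → match
E → no match
F → match
G → match
H → match

A, B, C, D, F, G, H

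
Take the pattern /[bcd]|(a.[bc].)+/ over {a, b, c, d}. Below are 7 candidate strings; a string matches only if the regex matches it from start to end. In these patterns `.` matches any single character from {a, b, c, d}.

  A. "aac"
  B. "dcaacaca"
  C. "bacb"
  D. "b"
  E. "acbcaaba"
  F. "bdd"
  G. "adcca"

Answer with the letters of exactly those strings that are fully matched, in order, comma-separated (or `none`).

D, E

A → no match
B → no match
C → no match
D → match
E → match
F → no match
G → no match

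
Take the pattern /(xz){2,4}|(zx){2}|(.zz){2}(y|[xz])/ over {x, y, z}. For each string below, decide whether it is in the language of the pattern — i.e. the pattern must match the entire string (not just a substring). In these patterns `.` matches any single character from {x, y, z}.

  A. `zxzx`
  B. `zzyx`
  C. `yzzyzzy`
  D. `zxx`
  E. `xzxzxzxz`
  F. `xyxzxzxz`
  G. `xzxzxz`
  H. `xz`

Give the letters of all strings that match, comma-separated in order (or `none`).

A → match
B → no match
C → match
D → no match
E → match
F → no match
G → match
H → no match

A, C, E, G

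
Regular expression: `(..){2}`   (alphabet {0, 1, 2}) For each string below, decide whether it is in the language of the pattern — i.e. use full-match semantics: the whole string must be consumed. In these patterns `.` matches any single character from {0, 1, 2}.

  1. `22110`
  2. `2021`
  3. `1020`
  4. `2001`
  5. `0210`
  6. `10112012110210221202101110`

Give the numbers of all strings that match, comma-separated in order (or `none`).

2, 3, 4, 5

1 → no match
2 → match
3 → match
4 → match
5 → match
6 → no match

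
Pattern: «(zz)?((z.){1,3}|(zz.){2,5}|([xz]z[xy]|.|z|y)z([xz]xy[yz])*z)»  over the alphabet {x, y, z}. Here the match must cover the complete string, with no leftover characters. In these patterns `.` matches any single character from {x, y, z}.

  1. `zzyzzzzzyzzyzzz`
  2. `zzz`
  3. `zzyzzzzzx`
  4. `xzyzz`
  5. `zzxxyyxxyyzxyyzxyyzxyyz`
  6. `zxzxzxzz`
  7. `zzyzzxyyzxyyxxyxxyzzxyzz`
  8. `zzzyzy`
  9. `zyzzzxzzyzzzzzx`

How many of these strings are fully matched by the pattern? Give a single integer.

6

1 → match
2 → match
3 → match
4 → match
5 → match
6 → no match
7 → no match
8 → match
9 → no match
Total matched: 6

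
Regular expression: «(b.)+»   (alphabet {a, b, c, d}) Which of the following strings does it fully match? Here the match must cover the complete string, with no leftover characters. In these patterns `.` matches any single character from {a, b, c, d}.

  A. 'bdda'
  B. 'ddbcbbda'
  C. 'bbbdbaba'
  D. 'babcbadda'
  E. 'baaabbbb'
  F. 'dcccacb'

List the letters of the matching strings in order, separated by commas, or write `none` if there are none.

C

A. 'bdda' → no match
B. 'ddbcbbda' → no match — must start with 'b'
C. 'bbbdbaba' → match
D. 'babcbadda' → no match
E. 'baaabbbb' → no match
F. 'dcccacb' → no match — must start with 'b'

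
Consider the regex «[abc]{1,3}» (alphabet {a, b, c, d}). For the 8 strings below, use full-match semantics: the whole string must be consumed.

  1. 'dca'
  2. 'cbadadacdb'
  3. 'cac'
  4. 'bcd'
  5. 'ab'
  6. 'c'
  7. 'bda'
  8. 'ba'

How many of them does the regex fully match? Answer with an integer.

4

1. 'dca' → no match
2. 'cbadadacdb' → no match
3. 'cac' → match
4. 'bcd' → no match
5. 'ab' → match
6. 'c' → match
7. 'bda' → no match
8. 'ba' → match
Total matched: 4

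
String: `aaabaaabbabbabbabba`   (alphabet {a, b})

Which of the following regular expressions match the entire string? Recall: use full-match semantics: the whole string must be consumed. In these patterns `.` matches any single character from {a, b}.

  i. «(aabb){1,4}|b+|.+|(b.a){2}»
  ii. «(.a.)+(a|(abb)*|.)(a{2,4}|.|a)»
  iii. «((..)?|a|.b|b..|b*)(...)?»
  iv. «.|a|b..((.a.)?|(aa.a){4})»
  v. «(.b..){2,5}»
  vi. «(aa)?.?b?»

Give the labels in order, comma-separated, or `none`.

i → match
ii → match
iii → no match
iv → no match
v → no match
vi → no match

i, ii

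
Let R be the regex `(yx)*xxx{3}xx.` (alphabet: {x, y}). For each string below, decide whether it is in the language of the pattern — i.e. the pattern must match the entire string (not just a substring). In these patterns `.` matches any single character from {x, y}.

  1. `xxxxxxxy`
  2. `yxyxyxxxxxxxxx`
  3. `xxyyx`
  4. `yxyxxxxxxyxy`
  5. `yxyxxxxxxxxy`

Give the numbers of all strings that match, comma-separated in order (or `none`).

1. `xxxxxxxy` → match
2 → match
3. `xxyyx` → no match
4. `yxyxxxxxxyxy` → no match
5. `yxyxxxxxxxxy` → match

1, 2, 5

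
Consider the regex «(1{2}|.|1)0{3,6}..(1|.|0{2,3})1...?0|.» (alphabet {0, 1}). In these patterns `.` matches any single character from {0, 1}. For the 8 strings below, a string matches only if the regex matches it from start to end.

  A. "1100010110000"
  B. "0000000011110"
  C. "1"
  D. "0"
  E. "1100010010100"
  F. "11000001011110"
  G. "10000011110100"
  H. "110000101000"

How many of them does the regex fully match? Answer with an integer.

8

A → match
B → match
C → match
D → match
E → match
F → match
G → match
H → match
Total matched: 8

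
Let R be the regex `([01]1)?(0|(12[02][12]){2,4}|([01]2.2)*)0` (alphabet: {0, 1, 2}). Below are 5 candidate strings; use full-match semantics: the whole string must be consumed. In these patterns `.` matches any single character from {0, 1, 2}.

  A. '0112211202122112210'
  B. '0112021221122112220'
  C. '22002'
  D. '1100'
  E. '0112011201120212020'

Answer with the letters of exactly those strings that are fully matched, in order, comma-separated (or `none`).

A, B, D, E

A → match
B → match
C → no match — must end with '0'
D → match
E → match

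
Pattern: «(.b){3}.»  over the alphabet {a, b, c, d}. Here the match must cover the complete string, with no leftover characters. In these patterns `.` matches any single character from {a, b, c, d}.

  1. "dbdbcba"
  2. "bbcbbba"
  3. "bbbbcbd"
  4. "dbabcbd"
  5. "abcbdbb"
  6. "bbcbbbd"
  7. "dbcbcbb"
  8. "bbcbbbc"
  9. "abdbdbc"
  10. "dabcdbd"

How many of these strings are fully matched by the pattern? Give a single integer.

1 → match
2 → match
3 → match
4 → match
5 → match
6 → match
7 → match
8 → match
9 → match
10 → no match
Total matched: 9

9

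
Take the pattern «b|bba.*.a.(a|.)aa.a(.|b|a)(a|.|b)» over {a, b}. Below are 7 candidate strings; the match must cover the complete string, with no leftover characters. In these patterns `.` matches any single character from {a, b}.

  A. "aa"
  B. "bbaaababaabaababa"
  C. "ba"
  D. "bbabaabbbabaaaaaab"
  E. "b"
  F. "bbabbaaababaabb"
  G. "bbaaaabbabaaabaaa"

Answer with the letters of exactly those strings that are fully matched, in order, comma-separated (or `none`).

A → no match
B → match
C → no match
D → match
E → match
F → no match
G → match

B, D, E, G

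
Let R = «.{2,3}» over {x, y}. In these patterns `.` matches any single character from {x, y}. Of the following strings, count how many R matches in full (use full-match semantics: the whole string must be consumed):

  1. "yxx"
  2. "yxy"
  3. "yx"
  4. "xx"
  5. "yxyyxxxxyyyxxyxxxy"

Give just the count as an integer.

4

1 → match
2 → match
3 → match
4 → match
5 → no match
Total matched: 4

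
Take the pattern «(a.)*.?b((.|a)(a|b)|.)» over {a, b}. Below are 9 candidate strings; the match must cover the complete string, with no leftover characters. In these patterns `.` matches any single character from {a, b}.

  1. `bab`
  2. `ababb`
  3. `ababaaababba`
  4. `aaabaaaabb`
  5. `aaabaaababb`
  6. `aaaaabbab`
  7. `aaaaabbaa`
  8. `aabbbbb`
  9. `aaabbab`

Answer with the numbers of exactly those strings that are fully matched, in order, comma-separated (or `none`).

1. `bab` → match
2. `ababb` → match
3. `ababaaababba` → match
4. `aaabaaaabb` → match
5. `aaabaaababb` → match
6. `aaaaabbab` → match
7. `aaaaabbaa` → match
8. `aabbbbb` → no match
9. `aaabbab` → match

1, 2, 3, 4, 5, 6, 7, 9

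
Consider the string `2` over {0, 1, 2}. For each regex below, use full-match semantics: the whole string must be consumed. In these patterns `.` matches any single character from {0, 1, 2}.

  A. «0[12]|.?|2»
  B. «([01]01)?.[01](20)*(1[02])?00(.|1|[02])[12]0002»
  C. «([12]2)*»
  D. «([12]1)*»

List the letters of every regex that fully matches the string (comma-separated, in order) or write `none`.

A → match
B → no match — must end with `0002`
C → no match
D → no match

A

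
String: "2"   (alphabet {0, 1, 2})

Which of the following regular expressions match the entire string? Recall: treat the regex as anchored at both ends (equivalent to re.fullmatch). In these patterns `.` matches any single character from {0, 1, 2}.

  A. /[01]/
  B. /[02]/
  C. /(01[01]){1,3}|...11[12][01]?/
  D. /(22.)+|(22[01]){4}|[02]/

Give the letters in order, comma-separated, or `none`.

B, D

A → no match
B → match
C → no match
D → match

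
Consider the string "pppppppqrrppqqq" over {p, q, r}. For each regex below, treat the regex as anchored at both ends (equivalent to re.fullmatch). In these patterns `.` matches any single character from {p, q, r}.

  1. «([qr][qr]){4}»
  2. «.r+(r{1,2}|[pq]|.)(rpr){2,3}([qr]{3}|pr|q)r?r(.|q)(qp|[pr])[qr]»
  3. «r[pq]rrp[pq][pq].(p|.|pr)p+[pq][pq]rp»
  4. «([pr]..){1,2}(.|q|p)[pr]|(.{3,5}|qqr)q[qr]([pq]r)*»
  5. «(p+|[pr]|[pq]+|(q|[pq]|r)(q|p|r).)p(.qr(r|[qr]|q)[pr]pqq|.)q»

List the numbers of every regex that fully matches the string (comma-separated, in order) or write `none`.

5

1 → no match
2 → no match
3 → no match — must start with "r"
4 → no match
5 → match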